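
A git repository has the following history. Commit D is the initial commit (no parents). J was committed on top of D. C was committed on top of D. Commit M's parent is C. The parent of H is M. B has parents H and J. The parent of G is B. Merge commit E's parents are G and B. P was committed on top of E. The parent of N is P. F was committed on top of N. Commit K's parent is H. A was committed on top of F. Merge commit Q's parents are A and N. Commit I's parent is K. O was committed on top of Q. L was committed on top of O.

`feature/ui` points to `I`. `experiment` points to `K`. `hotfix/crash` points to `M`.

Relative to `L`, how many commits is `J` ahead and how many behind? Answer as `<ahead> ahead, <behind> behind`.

Reachable from J: {D, J}.
Reachable from L: {A, B, C, D, E, F, G, H, J, L, M, N, O, P, Q}.
Only in J's history (ahead): {} — 0.
Only in L's history (behind): {A, B, C, E, F, G, H, L, M, N, O, P, Q} — 13.

0 ahead, 13 behind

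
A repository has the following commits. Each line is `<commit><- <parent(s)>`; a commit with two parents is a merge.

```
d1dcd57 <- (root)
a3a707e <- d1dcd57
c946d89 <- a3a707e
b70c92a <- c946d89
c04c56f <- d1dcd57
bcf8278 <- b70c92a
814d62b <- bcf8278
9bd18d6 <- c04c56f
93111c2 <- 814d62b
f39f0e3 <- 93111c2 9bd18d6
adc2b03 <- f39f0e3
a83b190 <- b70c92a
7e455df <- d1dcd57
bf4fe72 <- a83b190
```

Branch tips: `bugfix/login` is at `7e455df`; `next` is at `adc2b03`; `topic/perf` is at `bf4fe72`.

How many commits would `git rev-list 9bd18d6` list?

Walking parent pointers from 9bd18d6: reachable set = {9bd18d6, c04c56f, d1dcd57}.
That is 3 commits.

3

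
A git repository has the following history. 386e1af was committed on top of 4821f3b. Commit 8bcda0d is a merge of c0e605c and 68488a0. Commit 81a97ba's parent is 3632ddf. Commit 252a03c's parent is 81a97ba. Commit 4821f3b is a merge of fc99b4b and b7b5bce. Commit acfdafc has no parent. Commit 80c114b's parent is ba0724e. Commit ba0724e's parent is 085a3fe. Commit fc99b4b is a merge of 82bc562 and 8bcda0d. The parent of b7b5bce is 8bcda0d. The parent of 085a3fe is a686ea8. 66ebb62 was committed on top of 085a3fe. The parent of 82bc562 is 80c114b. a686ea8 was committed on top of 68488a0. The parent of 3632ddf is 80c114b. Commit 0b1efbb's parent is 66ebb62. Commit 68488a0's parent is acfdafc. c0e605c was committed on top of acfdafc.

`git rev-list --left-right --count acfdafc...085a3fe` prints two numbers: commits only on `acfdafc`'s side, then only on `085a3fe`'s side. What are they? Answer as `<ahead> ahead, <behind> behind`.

0 ahead, 3 behind

Reachable from acfdafc: {acfdafc}.
Reachable from 085a3fe: {085a3fe, 68488a0, a686ea8, acfdafc}.
Only in acfdafc's history (ahead): {} — 0.
Only in 085a3fe's history (behind): {085a3fe, 68488a0, a686ea8} — 3.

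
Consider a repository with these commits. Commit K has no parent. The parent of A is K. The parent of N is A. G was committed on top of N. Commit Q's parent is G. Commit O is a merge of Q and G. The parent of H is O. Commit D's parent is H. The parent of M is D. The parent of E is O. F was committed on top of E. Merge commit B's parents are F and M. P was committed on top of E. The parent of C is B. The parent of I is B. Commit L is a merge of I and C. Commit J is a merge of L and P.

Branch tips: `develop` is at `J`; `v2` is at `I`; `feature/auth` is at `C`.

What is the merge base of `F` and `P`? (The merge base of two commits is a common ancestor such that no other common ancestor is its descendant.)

E

Ancestors of F: {A, E, F, G, K, N, O, Q}.
Ancestors of P: {A, E, G, K, N, O, P, Q}.
Common ancestors: {A, E, G, K, N, O, Q}.
Among these, E is not an ancestor of any other common ancestor — it is the merge base.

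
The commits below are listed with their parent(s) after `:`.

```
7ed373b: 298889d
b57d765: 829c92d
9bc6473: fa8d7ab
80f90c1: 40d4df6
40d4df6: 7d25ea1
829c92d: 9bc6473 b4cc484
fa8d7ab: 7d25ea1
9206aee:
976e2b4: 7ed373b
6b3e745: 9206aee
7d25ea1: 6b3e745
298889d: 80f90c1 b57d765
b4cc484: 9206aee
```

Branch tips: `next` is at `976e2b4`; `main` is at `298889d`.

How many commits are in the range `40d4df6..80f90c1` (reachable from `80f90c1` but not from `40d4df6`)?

Reachable from 80f90c1: {40d4df6, 6b3e745, 7d25ea1, 80f90c1, 9206aee}.
Reachable from 40d4df6: {40d4df6, 6b3e745, 7d25ea1, 9206aee}.
In 80f90c1's history but not 40d4df6's: {80f90c1} — 1 commit.

1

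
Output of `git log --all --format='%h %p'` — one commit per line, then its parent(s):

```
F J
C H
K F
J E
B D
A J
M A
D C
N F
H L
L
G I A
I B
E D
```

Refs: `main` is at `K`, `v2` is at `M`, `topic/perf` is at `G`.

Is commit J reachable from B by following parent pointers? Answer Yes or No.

Ancestors of B: {B, C, D, H, L}.
J is not in that set, so it is not an ancestor of B.

No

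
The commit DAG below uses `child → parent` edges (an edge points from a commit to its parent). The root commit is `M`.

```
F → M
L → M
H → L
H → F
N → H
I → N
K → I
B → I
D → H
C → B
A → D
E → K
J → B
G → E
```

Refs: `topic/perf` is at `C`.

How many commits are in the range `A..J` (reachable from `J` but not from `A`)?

4

Reachable from J: {B, F, H, I, J, L, M, N}.
Reachable from A: {A, D, F, H, L, M}.
In J's history but not A's: {B, I, J, N} — 4 commits.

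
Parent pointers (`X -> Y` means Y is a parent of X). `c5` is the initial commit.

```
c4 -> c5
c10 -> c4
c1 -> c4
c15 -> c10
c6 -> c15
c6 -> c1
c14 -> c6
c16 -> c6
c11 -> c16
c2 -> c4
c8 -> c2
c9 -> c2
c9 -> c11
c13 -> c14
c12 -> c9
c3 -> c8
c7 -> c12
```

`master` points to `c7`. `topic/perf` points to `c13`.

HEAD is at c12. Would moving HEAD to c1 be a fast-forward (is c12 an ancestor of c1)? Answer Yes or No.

No

A fast-forward from c12 to c1 is possible iff c12 is an ancestor of c1.
Ancestors of c1: {c1, c4, c5}.
c12 is not among them, so fast-forward is not possible.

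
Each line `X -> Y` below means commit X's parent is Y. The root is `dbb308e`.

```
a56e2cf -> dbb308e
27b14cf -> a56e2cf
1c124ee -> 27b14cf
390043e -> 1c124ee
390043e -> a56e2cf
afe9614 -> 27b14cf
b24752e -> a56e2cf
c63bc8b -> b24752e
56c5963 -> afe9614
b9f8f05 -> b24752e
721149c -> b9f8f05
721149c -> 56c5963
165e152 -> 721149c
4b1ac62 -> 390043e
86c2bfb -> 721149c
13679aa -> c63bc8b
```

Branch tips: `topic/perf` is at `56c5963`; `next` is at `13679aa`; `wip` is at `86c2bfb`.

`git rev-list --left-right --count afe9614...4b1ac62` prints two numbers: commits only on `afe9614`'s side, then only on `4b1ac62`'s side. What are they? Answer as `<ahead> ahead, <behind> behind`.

1 ahead, 3 behind

Reachable from afe9614: {27b14cf, a56e2cf, afe9614, dbb308e}.
Reachable from 4b1ac62: {1c124ee, 27b14cf, 390043e, 4b1ac62, a56e2cf, dbb308e}.
Only in afe9614's history (ahead): {afe9614} — 1.
Only in 4b1ac62's history (behind): {1c124ee, 390043e, 4b1ac62} — 3.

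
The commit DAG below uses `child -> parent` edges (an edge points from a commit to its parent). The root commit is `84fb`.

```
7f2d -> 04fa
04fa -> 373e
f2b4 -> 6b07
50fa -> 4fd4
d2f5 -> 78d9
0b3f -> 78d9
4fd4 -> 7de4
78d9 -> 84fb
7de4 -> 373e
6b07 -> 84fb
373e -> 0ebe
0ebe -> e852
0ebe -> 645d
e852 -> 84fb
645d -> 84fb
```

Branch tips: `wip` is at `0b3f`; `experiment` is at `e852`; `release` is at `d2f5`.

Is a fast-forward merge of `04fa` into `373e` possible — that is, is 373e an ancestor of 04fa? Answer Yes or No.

Yes

A fast-forward from 373e to 04fa is possible iff 373e is an ancestor of 04fa.
Ancestors of 04fa: {04fa, 0ebe, 373e, 645d, 84fb, e852}.
373e is among them, so fast-forward is possible.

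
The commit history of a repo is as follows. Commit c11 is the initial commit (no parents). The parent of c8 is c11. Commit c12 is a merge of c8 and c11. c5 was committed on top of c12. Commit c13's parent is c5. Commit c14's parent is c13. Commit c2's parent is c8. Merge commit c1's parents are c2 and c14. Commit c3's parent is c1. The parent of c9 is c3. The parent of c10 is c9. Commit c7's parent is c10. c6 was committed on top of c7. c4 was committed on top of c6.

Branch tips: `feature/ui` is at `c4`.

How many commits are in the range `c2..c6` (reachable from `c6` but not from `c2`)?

Reachable from c6: {c1, c10, c11, c12, c13, c14, c2, c3, c5, c6, c7, c8, c9}.
Reachable from c2: {c11, c2, c8}.
In c6's history but not c2's: {c1, c10, c12, c13, c14, c3, c5, c6, c7, c9} — 10 commits.

10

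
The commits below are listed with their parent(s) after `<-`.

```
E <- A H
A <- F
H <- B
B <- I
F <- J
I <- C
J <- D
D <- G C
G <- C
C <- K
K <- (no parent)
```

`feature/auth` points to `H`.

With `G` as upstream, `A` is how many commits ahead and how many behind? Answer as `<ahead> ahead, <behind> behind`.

Reachable from A: {A, C, D, F, G, J, K}.
Reachable from G: {C, G, K}.
Only in A's history (ahead): {A, D, F, J} — 4.
Only in G's history (behind): {} — 0.

4 ahead, 0 behind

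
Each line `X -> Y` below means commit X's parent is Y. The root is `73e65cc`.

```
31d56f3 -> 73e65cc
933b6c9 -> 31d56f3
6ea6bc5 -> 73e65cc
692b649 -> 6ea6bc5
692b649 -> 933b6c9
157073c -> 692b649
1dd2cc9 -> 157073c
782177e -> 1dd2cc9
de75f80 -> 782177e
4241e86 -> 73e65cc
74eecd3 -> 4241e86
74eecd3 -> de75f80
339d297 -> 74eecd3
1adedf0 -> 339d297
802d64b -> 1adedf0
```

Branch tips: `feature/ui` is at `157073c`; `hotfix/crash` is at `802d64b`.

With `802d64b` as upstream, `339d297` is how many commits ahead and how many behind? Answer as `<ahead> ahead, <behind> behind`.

0 ahead, 2 behind

Reachable from 339d297: {157073c, 1dd2cc9, 31d56f3, 339d297, 4241e86, 692b649, 6ea6bc5, 73e65cc, 74eecd3, 782177e, 933b6c9, de75f80}.
Reachable from 802d64b: {157073c, 1adedf0, 1dd2cc9, 31d56f3, 339d297, 4241e86, 692b649, 6ea6bc5, 73e65cc, 74eecd3, 782177e, 802d64b, 933b6c9, de75f80}.
Only in 339d297's history (ahead): {} — 0.
Only in 802d64b's history (behind): {1adedf0, 802d64b} — 2.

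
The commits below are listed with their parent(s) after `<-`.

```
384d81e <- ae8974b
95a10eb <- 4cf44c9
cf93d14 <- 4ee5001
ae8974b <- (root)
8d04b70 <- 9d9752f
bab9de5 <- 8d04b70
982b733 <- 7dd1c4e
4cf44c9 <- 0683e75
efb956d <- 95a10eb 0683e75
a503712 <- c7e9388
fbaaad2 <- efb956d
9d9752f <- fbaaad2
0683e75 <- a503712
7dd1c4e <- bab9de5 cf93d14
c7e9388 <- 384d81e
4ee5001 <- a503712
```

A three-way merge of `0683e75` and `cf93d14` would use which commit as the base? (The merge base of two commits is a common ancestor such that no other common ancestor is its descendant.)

a503712

Ancestors of 0683e75: {0683e75, 384d81e, a503712, ae8974b, c7e9388}.
Ancestors of cf93d14: {384d81e, 4ee5001, a503712, ae8974b, c7e9388, cf93d14}.
Common ancestors: {384d81e, a503712, ae8974b, c7e9388}.
Among these, a503712 is not an ancestor of any other common ancestor — it is the merge base.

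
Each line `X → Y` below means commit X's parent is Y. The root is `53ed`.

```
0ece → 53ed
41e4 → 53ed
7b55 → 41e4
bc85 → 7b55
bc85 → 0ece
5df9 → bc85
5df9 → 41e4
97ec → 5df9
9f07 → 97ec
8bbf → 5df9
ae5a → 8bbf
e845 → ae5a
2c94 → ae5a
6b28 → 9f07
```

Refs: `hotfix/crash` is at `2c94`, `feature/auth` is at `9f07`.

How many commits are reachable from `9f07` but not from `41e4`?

6

Reachable from 9f07: {0ece, 41e4, 53ed, 5df9, 7b55, 97ec, 9f07, bc85}.
Reachable from 41e4: {41e4, 53ed}.
In 9f07's history but not 41e4's: {0ece, 5df9, 7b55, 97ec, 9f07, bc85} — 6 commits.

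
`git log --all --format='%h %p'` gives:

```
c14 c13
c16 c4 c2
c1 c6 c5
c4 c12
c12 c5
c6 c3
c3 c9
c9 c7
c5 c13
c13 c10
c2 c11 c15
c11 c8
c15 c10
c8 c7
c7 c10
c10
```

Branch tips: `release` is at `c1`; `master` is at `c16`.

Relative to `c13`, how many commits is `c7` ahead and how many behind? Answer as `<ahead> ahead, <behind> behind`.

Reachable from c7: {c10, c7}.
Reachable from c13: {c10, c13}.
Only in c7's history (ahead): {c7} — 1.
Only in c13's history (behind): {c13} — 1.

1 ahead, 1 behind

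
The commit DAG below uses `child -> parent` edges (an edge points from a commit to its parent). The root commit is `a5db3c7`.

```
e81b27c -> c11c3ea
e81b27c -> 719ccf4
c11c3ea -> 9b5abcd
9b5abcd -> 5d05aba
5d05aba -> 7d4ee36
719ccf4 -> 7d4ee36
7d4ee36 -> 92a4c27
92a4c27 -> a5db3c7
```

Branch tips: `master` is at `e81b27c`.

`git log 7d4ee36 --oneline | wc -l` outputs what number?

3

Walking parent pointers from 7d4ee36: reachable set = {7d4ee36, 92a4c27, a5db3c7}.
That is 3 commits.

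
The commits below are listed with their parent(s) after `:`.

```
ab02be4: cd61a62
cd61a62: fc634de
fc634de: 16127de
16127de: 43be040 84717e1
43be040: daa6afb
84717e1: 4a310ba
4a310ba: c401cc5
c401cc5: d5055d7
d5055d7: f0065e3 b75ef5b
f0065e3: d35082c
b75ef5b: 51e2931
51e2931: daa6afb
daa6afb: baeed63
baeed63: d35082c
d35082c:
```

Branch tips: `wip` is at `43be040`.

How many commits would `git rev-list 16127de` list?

Walking parent pointers from 16127de: reachable set = {16127de, 43be040, 4a310ba, 51e2931, 84717e1, b75ef5b, baeed63, c401cc5, d35082c, d5055d7, daa6afb, f0065e3}.
That is 12 commits.

12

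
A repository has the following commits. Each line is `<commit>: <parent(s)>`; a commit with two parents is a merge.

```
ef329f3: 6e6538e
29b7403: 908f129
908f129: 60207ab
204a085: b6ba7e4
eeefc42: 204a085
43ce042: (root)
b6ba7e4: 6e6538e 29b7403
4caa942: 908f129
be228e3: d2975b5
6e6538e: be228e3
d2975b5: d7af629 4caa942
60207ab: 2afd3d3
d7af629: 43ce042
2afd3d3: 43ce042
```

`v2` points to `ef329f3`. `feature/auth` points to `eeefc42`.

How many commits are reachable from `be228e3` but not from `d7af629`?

6

Reachable from be228e3: {2afd3d3, 43ce042, 4caa942, 60207ab, 908f129, be228e3, d2975b5, d7af629}.
Reachable from d7af629: {43ce042, d7af629}.
In be228e3's history but not d7af629's: {2afd3d3, 4caa942, 60207ab, 908f129, be228e3, d2975b5} — 6 commits.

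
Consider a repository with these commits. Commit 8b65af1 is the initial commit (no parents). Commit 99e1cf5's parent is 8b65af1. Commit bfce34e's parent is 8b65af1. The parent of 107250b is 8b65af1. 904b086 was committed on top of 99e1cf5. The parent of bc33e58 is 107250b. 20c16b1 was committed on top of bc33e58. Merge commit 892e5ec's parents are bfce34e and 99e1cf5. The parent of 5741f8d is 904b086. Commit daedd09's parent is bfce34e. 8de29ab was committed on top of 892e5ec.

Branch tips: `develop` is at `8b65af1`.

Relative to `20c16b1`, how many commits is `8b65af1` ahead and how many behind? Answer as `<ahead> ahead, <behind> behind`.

0 ahead, 3 behind

Reachable from 8b65af1: {8b65af1}.
Reachable from 20c16b1: {107250b, 20c16b1, 8b65af1, bc33e58}.
Only in 8b65af1's history (ahead): {} — 0.
Only in 20c16b1's history (behind): {107250b, 20c16b1, bc33e58} — 3.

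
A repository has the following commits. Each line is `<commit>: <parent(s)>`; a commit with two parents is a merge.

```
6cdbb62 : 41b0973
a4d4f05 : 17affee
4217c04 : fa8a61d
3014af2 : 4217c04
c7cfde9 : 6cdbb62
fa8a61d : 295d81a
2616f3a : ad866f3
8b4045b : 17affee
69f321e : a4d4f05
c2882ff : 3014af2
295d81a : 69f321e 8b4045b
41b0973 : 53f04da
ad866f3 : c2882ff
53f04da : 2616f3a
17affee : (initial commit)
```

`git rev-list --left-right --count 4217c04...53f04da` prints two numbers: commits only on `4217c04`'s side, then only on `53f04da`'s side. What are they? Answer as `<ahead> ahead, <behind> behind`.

0 ahead, 5 behind

Reachable from 4217c04: {17affee, 295d81a, 4217c04, 69f321e, 8b4045b, a4d4f05, fa8a61d}.
Reachable from 53f04da: {17affee, 2616f3a, 295d81a, 3014af2, 4217c04, 53f04da, 69f321e, 8b4045b, a4d4f05, ad866f3, c2882ff, fa8a61d}.
Only in 4217c04's history (ahead): {} — 0.
Only in 53f04da's history (behind): {2616f3a, 3014af2, 53f04da, ad866f3, c2882ff} — 5.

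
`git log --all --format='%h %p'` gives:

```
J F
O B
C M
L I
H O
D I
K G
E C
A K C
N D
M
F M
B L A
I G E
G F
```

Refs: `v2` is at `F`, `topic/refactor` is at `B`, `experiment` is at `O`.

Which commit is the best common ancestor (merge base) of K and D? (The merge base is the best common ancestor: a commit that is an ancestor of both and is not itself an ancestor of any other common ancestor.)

G

Ancestors of K: {F, G, K, M}.
Ancestors of D: {C, D, E, F, G, I, M}.
Common ancestors: {F, G, M}.
Among these, G is not an ancestor of any other common ancestor — it is the merge base.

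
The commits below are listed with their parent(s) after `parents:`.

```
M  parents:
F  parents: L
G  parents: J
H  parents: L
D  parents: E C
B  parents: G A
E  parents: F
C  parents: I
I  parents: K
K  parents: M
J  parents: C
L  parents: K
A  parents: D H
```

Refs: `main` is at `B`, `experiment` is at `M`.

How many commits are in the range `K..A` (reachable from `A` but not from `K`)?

8

Reachable from A: {A, C, D, E, F, H, I, K, L, M}.
Reachable from K: {K, M}.
In A's history but not K's: {A, C, D, E, F, H, I, L} — 8 commits.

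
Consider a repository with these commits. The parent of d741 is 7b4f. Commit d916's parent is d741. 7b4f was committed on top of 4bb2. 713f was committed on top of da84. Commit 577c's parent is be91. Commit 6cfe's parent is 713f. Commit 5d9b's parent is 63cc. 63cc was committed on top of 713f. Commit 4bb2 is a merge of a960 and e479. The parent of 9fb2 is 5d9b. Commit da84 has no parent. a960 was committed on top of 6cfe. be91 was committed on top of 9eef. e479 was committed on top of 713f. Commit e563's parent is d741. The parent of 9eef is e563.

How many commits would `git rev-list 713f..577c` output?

Reachable from 577c: {4bb2, 577c, 6cfe, 713f, 7b4f, 9eef, a960, be91, d741, da84, e479, e563}.
Reachable from 713f: {713f, da84}.
In 577c's history but not 713f's: {4bb2, 577c, 6cfe, 7b4f, 9eef, a960, be91, d741, e479, e563} — 10 commits.

10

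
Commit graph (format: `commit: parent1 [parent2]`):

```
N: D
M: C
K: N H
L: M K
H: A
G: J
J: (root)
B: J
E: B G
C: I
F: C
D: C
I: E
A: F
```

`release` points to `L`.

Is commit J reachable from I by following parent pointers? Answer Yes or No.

Ancestors of I (commits reachable by following parents): {B, E, G, I, J}.
J is in that set, so it is an ancestor of I.

Yes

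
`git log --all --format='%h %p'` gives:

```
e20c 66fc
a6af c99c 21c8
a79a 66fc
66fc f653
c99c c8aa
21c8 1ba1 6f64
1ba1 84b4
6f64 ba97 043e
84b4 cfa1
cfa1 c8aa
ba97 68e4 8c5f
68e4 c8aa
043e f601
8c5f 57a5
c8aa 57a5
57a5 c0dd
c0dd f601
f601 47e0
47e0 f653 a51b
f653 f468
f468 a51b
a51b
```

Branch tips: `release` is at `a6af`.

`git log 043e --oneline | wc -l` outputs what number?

6

Walking parent pointers from 043e: reachable set = {043e, 47e0, a51b, f468, f601, f653}.
That is 6 commits.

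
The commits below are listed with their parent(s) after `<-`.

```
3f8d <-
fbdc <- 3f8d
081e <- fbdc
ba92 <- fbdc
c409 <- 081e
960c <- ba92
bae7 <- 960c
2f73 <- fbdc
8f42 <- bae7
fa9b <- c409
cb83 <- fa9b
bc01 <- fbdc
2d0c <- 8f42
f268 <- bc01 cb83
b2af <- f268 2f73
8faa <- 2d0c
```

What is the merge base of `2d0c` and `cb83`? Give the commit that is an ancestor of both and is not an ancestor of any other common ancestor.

Ancestors of 2d0c: {2d0c, 3f8d, 8f42, 960c, ba92, bae7, fbdc}.
Ancestors of cb83: {081e, 3f8d, c409, cb83, fa9b, fbdc}.
Common ancestors: {3f8d, fbdc}.
Among these, fbdc is not an ancestor of any other common ancestor — it is the merge base.

fbdc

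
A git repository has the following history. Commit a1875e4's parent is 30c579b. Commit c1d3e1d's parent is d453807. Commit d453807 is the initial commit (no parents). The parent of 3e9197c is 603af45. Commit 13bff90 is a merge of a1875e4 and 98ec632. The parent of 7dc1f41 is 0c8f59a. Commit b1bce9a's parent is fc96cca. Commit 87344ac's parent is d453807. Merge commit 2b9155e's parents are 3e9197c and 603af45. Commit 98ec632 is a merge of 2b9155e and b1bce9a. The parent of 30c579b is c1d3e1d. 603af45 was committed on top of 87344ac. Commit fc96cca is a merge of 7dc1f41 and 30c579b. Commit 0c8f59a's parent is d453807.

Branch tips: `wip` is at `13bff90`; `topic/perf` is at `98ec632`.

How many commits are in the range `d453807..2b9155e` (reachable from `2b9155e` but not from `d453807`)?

4

Reachable from 2b9155e: {2b9155e, 3e9197c, 603af45, 87344ac, d453807}.
Reachable from d453807: {d453807}.
In 2b9155e's history but not d453807's: {2b9155e, 3e9197c, 603af45, 87344ac} — 4 commits.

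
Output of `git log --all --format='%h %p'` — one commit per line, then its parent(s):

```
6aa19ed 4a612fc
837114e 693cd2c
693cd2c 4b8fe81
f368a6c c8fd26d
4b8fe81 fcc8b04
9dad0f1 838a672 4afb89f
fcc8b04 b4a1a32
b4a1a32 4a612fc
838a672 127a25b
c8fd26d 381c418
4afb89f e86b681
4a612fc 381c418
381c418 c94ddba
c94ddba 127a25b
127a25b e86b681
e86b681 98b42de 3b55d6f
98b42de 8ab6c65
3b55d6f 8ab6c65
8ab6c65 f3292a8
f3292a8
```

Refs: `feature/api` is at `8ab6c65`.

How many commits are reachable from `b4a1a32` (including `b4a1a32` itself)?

Walking parent pointers from b4a1a32: reachable set = {127a25b, 381c418, 3b55d6f, 4a612fc, 8ab6c65, 98b42de, b4a1a32, c94ddba, e86b681, f3292a8}.
That is 10 commits.

10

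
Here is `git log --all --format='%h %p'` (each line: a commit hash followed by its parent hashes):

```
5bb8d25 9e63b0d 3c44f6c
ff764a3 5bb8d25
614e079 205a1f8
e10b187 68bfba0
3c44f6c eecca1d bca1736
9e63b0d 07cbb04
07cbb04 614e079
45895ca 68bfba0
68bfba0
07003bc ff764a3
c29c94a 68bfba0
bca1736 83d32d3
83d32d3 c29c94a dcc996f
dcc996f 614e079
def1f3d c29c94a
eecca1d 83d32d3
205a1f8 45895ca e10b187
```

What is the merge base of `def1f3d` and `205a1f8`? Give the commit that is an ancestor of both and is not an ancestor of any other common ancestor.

Ancestors of def1f3d: {68bfba0, c29c94a, def1f3d}.
Ancestors of 205a1f8: {205a1f8, 45895ca, 68bfba0, e10b187}.
Common ancestors: {68bfba0}.
The only common ancestor is 68bfba0, so it is the merge base.

68bfba0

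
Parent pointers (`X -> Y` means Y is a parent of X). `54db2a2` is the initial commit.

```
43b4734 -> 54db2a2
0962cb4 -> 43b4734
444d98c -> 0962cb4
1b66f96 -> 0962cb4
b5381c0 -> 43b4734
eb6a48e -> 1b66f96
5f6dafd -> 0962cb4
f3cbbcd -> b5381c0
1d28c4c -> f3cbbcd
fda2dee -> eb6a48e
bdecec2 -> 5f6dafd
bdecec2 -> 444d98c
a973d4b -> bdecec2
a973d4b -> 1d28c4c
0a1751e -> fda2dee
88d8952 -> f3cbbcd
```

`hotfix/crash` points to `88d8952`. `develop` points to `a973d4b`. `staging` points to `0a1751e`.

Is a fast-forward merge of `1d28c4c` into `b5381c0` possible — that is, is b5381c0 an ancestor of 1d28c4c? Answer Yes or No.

A fast-forward from b5381c0 to 1d28c4c is possible iff b5381c0 is an ancestor of 1d28c4c.
Ancestors of 1d28c4c: {1d28c4c, 43b4734, 54db2a2, b5381c0, f3cbbcd}.
b5381c0 is among them, so fast-forward is possible.

Yes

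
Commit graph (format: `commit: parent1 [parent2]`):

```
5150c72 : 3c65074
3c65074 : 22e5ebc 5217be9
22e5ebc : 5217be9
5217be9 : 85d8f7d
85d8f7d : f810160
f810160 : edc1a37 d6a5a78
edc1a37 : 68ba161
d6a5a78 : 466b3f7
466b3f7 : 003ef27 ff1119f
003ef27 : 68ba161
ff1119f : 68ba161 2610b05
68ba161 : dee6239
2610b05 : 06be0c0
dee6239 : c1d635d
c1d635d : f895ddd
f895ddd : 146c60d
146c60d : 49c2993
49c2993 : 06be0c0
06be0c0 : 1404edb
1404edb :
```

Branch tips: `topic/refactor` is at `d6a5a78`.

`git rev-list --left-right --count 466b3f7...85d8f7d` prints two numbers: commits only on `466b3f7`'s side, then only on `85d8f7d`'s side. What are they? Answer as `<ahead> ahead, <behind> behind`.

Reachable from 466b3f7: {003ef27, 06be0c0, 1404edb, 146c60d, 2610b05, 466b3f7, 49c2993, 68ba161, c1d635d, dee6239, f895ddd, ff1119f}.
Reachable from 85d8f7d: {003ef27, 06be0c0, 1404edb, 146c60d, 2610b05, 466b3f7, 49c2993, 68ba161, 85d8f7d, c1d635d, d6a5a78, dee6239, edc1a37, f810160, f895ddd, ff1119f}.
Only in 466b3f7's history (ahead): {} — 0.
Only in 85d8f7d's history (behind): {85d8f7d, d6a5a78, edc1a37, f810160} — 4.

0 ahead, 4 behind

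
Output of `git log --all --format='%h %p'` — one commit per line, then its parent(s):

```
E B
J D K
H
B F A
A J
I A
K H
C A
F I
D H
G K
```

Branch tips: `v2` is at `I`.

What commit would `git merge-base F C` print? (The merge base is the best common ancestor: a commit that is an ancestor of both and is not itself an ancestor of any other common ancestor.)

Ancestors of F: {A, D, F, H, I, J, K}.
Ancestors of C: {A, C, D, H, J, K}.
Common ancestors: {A, D, H, J, K}.
Among these, A is not an ancestor of any other common ancestor — it is the merge base.

A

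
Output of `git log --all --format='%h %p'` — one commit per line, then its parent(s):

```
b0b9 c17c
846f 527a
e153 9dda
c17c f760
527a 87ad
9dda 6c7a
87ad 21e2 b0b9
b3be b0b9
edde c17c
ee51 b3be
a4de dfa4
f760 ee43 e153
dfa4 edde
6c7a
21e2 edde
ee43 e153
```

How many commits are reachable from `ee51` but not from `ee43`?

5

Reachable from ee51: {6c7a, 9dda, b0b9, b3be, c17c, e153, ee43, ee51, f760}.
Reachable from ee43: {6c7a, 9dda, e153, ee43}.
In ee51's history but not ee43's: {b0b9, b3be, c17c, ee51, f760} — 5 commits.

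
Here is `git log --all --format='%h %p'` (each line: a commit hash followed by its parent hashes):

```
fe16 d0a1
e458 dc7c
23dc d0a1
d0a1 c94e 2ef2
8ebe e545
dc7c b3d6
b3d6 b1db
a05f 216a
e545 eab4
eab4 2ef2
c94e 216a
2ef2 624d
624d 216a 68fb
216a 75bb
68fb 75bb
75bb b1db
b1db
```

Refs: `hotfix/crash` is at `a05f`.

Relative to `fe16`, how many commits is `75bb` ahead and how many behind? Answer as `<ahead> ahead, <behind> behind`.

Reachable from 75bb: {75bb, b1db}.
Reachable from fe16: {216a, 2ef2, 624d, 68fb, 75bb, b1db, c94e, d0a1, fe16}.
Only in 75bb's history (ahead): {} — 0.
Only in fe16's history (behind): {216a, 2ef2, 624d, 68fb, c94e, d0a1, fe16} — 7.

0 ahead, 7 behind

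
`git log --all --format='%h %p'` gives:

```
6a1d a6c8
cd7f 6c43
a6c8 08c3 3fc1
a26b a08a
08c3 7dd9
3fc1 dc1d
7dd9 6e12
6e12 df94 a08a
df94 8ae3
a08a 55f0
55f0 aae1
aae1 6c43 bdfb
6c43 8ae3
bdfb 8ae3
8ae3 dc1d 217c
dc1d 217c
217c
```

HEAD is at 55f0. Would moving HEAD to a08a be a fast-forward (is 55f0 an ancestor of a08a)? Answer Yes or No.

A fast-forward from 55f0 to a08a is possible iff 55f0 is an ancestor of a08a.
Ancestors of a08a: {217c, 55f0, 6c43, 8ae3, a08a, aae1, bdfb, dc1d}.
55f0 is among them, so fast-forward is possible.

Yes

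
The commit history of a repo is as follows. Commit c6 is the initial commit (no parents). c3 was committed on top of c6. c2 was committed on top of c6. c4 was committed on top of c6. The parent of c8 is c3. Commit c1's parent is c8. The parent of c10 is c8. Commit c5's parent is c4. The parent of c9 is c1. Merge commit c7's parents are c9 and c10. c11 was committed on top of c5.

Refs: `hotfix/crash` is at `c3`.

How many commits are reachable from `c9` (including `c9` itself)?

Walking parent pointers from c9: reachable set = {c1, c3, c6, c8, c9}.
That is 5 commits.

5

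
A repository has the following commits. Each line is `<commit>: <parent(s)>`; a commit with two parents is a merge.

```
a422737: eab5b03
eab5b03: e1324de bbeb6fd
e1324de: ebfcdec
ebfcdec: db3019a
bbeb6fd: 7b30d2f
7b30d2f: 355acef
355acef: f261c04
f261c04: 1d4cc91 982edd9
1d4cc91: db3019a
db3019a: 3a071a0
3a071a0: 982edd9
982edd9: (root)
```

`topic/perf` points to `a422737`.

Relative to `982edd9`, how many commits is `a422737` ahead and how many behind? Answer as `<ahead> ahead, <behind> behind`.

Reachable from a422737: {1d4cc91, 355acef, 3a071a0, 7b30d2f, 982edd9, a422737, bbeb6fd, db3019a, e1324de, eab5b03, ebfcdec, f261c04}.
Reachable from 982edd9: {982edd9}.
Only in a422737's history (ahead): {1d4cc91, 355acef, 3a071a0, 7b30d2f, a422737, bbeb6fd, db3019a, e1324de, eab5b03, ebfcdec, f261c04} — 11.
Only in 982edd9's history (behind): {} — 0.

11 ahead, 0 behind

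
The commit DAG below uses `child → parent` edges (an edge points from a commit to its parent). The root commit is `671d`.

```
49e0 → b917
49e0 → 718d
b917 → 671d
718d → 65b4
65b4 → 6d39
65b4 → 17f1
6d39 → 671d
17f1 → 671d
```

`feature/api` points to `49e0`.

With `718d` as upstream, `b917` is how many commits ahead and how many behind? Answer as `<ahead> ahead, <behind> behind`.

1 ahead, 4 behind

Reachable from b917: {671d, b917}.
Reachable from 718d: {17f1, 65b4, 671d, 6d39, 718d}.
Only in b917's history (ahead): {b917} — 1.
Only in 718d's history (behind): {17f1, 65b4, 6d39, 718d} — 4.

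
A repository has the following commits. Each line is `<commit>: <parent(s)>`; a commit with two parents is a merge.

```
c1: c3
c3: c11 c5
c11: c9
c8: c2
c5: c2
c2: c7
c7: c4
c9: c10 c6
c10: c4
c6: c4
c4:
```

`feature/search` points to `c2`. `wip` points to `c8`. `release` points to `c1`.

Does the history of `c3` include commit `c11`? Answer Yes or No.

Yes

Ancestors of c3 (commits reachable by following parents): {c10, c11, c2, c3, c4, c5, c6, c7, c9}.
c11 is in that set, so it is an ancestor of c3.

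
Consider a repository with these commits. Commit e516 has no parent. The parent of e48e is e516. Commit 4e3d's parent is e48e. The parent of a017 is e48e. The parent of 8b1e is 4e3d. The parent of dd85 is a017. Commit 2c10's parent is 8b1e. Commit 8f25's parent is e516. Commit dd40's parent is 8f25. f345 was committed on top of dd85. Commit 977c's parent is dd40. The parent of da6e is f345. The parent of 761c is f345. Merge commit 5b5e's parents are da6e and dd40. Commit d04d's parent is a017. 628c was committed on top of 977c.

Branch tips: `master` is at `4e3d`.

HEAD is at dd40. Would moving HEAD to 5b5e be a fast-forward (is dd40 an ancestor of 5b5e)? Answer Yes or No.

Yes

A fast-forward from dd40 to 5b5e is possible iff dd40 is an ancestor of 5b5e.
Ancestors of 5b5e: {5b5e, 8f25, a017, da6e, dd40, dd85, e48e, e516, f345}.
dd40 is among them, so fast-forward is possible.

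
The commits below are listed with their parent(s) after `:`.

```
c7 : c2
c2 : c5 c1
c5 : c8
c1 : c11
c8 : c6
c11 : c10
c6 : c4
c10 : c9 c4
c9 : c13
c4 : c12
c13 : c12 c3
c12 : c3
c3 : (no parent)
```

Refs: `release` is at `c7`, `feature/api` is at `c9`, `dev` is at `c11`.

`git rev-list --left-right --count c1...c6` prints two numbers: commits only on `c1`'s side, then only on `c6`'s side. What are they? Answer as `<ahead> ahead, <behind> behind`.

5 ahead, 1 behind

Reachable from c1: {c1, c10, c11, c12, c13, c3, c4, c9}.
Reachable from c6: {c12, c3, c4, c6}.
Only in c1's history (ahead): {c1, c10, c11, c13, c9} — 5.
Only in c6's history (behind): {c6} — 1.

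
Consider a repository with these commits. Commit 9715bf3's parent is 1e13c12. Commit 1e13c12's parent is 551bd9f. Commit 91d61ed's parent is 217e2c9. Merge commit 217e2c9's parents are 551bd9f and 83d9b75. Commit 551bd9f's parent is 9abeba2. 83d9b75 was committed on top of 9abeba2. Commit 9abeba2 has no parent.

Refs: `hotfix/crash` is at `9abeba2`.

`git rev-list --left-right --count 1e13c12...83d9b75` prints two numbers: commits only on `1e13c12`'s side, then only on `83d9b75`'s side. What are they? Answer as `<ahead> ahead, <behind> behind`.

Reachable from 1e13c12: {1e13c12, 551bd9f, 9abeba2}.
Reachable from 83d9b75: {83d9b75, 9abeba2}.
Only in 1e13c12's history (ahead): {1e13c12, 551bd9f} — 2.
Only in 83d9b75's history (behind): {83d9b75} — 1.

2 ahead, 1 behind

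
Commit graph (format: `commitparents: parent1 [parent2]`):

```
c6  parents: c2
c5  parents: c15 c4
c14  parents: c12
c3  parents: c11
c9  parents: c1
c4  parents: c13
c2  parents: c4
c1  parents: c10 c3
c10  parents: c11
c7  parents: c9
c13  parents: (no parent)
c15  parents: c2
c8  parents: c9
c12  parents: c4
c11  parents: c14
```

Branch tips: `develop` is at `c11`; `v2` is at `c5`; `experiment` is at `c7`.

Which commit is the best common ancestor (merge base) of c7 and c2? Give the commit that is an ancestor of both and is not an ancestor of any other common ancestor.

c4

Ancestors of c7: {c1, c10, c11, c12, c13, c14, c3, c4, c7, c9}.
Ancestors of c2: {c13, c2, c4}.
Common ancestors: {c13, c4}.
Among these, c4 is not an ancestor of any other common ancestor — it is the merge base.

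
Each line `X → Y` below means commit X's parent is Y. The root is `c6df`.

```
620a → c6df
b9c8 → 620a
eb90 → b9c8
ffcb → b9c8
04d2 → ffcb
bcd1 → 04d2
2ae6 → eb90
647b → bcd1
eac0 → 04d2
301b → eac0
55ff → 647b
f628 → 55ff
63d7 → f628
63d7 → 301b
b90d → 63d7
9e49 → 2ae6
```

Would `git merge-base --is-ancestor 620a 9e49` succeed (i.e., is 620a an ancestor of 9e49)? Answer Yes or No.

Ancestors of 9e49 (commits reachable by following parents): {2ae6, 620a, 9e49, b9c8, c6df, eb90}.
620a is in that set, so it is an ancestor of 9e49.

Yes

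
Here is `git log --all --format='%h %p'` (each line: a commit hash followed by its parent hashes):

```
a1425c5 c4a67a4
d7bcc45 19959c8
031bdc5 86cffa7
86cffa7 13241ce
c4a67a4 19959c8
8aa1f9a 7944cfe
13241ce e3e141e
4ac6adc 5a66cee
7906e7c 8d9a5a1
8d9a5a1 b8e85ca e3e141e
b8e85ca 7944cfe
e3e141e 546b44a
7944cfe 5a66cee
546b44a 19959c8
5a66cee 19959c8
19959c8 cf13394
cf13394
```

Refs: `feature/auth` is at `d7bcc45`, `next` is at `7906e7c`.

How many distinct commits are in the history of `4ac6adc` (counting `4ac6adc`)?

Walking parent pointers from 4ac6adc: reachable set = {19959c8, 4ac6adc, 5a66cee, cf13394}.
That is 4 commits.

4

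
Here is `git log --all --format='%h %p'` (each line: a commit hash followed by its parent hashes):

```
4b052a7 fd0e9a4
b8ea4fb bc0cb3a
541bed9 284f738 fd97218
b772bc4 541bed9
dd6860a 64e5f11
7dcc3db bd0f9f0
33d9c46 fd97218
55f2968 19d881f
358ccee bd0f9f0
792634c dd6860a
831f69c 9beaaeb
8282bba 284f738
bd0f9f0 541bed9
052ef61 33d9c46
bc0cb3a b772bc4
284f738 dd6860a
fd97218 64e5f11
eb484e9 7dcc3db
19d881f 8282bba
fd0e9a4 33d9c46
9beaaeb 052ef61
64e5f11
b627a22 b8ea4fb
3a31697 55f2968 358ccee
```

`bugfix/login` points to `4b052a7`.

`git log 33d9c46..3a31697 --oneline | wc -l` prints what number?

Reachable from 3a31697: {19d881f, 284f738, 358ccee, 3a31697, 541bed9, 55f2968, 64e5f11, 8282bba, bd0f9f0, dd6860a, fd97218}.
Reachable from 33d9c46: {33d9c46, 64e5f11, fd97218}.
In 3a31697's history but not 33d9c46's: {19d881f, 284f738, 358ccee, 3a31697, 541bed9, 55f2968, 8282bba, bd0f9f0, dd6860a} — 9 commits.

9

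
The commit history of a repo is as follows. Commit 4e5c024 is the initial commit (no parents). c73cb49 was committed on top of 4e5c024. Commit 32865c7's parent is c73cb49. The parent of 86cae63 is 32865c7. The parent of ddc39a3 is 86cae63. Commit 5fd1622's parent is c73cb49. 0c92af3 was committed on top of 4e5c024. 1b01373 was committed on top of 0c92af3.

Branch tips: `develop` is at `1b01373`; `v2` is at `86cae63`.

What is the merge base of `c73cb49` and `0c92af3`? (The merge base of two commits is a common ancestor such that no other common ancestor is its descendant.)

Ancestors of c73cb49: {4e5c024, c73cb49}.
Ancestors of 0c92af3: {0c92af3, 4e5c024}.
Common ancestors: {4e5c024}.
The only common ancestor is 4e5c024, so it is the merge base.

4e5c024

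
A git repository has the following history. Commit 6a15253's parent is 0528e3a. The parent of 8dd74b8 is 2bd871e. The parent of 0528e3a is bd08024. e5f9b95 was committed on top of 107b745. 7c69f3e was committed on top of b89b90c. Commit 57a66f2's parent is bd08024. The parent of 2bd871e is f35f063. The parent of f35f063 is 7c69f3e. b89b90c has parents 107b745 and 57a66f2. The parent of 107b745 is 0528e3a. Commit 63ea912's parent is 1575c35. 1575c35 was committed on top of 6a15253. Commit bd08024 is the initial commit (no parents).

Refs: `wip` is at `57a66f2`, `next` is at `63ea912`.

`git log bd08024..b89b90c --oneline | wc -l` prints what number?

Reachable from b89b90c: {0528e3a, 107b745, 57a66f2, b89b90c, bd08024}.
Reachable from bd08024: {bd08024}.
In b89b90c's history but not bd08024's: {0528e3a, 107b745, 57a66f2, b89b90c} — 4 commits.

4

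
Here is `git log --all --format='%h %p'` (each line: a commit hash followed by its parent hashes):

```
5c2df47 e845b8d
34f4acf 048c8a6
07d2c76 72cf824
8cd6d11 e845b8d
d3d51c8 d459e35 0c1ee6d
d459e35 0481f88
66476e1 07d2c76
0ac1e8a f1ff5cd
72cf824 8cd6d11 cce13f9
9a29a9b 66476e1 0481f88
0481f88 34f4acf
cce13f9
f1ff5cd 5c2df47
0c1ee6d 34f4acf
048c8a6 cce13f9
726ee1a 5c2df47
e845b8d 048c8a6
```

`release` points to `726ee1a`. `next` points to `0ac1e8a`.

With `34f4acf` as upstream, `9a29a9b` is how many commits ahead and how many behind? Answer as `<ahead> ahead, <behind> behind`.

Reachable from 9a29a9b: {0481f88, 048c8a6, 07d2c76, 34f4acf, 66476e1, 72cf824, 8cd6d11, 9a29a9b, cce13f9, e845b8d}.
Reachable from 34f4acf: {048c8a6, 34f4acf, cce13f9}.
Only in 9a29a9b's history (ahead): {0481f88, 07d2c76, 66476e1, 72cf824, 8cd6d11, 9a29a9b, e845b8d} — 7.
Only in 34f4acf's history (behind): {} — 0.

7 ahead, 0 behind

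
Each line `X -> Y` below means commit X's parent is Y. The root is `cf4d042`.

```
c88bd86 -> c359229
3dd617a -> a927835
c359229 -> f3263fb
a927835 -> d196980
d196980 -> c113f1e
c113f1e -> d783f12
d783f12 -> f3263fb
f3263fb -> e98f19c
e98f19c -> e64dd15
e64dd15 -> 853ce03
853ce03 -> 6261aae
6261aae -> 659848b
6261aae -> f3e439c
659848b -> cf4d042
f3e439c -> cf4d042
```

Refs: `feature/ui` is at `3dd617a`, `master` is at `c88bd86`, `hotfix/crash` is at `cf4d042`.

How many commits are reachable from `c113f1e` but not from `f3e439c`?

8

Reachable from c113f1e: {6261aae, 659848b, 853ce03, c113f1e, cf4d042, d783f12, e64dd15, e98f19c, f3263fb, f3e439c}.
Reachable from f3e439c: {cf4d042, f3e439c}.
In c113f1e's history but not f3e439c's: {6261aae, 659848b, 853ce03, c113f1e, d783f12, e64dd15, e98f19c, f3263fb} — 8 commits.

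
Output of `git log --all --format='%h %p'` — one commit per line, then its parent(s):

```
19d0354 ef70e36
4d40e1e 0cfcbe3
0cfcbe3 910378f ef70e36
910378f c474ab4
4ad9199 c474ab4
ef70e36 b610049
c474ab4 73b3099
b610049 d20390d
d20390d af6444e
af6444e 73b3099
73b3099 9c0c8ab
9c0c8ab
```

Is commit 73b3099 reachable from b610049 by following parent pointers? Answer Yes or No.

Yes

Ancestors of b610049 (commits reachable by following parents): {73b3099, 9c0c8ab, af6444e, b610049, d20390d}.
73b3099 is in that set, so it is an ancestor of b610049.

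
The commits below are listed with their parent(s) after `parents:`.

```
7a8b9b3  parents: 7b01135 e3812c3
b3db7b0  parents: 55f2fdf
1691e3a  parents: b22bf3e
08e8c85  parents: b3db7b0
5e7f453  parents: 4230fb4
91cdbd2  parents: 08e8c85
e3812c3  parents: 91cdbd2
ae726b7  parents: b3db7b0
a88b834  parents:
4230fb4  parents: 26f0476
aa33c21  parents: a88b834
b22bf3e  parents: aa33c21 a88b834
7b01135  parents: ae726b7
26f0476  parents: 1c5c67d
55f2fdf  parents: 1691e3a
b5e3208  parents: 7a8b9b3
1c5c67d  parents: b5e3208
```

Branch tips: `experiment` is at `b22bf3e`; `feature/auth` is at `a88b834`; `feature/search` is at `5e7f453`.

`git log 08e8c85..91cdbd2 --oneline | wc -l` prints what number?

1

Reachable from 91cdbd2: {08e8c85, 1691e3a, 55f2fdf, 91cdbd2, a88b834, aa33c21, b22bf3e, b3db7b0}.
Reachable from 08e8c85: {08e8c85, 1691e3a, 55f2fdf, a88b834, aa33c21, b22bf3e, b3db7b0}.
In 91cdbd2's history but not 08e8c85's: {91cdbd2} — 1 commit.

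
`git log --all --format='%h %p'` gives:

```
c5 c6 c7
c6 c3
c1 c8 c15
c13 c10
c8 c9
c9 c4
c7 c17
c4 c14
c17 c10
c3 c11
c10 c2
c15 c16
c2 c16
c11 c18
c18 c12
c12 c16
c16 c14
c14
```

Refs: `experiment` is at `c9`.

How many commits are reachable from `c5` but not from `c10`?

8

Reachable from c5: {c10, c11, c12, c14, c16, c17, c18, c2, c3, c5, c6, c7}.
Reachable from c10: {c10, c14, c16, c2}.
In c5's history but not c10's: {c11, c12, c17, c18, c3, c5, c6, c7} — 8 commits.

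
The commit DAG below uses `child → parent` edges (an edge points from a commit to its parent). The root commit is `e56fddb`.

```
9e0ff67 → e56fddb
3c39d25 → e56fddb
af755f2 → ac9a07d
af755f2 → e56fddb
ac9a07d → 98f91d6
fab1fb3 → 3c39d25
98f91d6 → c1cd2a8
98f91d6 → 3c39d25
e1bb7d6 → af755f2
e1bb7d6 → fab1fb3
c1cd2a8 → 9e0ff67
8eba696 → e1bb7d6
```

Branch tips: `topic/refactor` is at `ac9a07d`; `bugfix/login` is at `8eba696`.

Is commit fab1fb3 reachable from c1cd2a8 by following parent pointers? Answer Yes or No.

Ancestors of c1cd2a8: {9e0ff67, c1cd2a8, e56fddb}.
fab1fb3 is not in that set, so it is not an ancestor of c1cd2a8.

No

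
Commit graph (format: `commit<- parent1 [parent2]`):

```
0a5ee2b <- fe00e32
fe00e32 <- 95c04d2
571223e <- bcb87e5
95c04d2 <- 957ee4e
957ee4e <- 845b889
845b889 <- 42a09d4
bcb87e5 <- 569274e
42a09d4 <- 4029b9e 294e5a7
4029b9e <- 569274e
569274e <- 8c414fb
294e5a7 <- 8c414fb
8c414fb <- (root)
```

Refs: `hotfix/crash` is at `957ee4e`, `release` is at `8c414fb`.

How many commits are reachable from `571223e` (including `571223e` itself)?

4

Walking parent pointers from 571223e: reachable set = {569274e, 571223e, 8c414fb, bcb87e5}.
That is 4 commits.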